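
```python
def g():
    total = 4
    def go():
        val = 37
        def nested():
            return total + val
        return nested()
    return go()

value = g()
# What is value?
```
41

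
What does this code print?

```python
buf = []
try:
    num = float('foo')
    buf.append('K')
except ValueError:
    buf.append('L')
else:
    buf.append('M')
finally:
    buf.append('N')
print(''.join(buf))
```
LN

Exception: except runs, else skipped, finally runs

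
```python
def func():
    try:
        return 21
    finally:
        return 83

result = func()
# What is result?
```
83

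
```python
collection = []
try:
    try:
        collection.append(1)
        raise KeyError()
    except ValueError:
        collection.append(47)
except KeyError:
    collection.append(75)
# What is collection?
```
[1, 75]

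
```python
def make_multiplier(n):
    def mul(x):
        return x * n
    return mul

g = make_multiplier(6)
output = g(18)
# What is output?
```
108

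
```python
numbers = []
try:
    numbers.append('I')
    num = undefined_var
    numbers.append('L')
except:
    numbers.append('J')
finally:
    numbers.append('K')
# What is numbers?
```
['I', 'J', 'K']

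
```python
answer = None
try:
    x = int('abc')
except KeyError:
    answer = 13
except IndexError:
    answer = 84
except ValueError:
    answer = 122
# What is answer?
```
122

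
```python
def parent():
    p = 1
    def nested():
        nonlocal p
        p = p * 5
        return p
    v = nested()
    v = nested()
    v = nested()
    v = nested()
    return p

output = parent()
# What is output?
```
625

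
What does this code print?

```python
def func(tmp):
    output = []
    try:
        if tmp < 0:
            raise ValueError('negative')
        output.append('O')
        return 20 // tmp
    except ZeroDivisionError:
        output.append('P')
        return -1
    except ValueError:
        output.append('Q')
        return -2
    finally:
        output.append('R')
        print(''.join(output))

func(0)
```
OPR

tmp=0 causes ZeroDivisionError, caught, finally prints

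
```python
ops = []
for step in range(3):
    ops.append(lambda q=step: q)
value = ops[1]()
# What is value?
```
1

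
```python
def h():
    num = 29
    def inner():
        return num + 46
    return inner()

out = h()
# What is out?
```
75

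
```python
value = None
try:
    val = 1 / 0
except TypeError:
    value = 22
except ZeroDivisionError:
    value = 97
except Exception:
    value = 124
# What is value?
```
97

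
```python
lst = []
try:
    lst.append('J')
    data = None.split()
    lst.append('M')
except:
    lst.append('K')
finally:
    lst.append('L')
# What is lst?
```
['J', 'K', 'L']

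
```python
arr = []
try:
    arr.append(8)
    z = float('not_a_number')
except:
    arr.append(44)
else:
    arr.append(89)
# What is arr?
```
[8, 44]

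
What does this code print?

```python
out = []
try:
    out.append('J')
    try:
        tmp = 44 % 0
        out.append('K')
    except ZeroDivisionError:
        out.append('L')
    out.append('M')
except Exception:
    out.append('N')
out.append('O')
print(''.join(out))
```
JLMO

Inner exception caught by inner handler, outer continues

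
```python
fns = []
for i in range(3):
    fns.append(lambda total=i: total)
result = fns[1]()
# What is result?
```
1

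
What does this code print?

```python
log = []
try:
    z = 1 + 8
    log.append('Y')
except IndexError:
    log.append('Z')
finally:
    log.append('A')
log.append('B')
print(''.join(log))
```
YAB

finally runs after normal execution too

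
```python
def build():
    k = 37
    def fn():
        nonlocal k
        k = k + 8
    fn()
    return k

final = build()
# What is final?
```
45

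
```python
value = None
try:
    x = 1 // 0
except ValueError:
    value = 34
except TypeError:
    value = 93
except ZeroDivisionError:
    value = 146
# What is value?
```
146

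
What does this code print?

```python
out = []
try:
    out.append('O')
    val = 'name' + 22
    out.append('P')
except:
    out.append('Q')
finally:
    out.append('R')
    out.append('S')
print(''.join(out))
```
OQRS

Code before exception runs, then except, then all of finally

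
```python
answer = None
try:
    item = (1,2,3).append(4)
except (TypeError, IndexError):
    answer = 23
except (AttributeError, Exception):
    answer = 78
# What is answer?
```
78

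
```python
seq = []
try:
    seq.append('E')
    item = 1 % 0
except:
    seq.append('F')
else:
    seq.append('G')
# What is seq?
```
['E', 'F']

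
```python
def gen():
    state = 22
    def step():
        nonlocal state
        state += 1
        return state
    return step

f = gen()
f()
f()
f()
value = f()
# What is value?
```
26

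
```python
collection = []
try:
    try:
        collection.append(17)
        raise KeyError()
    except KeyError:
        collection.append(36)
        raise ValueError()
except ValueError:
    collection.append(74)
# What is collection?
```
[17, 36, 74]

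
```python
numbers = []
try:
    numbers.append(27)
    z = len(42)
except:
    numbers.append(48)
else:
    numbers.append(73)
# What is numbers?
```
[27, 48]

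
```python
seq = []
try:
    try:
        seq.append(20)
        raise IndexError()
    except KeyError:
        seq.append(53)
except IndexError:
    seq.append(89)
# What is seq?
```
[20, 89]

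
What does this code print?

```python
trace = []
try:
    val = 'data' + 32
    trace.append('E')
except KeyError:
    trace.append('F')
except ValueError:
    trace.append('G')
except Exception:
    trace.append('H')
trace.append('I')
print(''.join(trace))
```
HI

TypeError not specifically caught, falls to Exception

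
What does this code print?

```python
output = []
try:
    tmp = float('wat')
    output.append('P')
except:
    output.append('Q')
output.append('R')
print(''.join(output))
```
QR

Exception raised in try, caught by bare except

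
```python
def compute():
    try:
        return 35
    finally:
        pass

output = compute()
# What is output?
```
35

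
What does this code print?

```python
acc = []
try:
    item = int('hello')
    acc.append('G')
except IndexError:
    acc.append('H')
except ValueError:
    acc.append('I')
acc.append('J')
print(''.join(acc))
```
IJ

ValueError is caught by its specific handler, not IndexError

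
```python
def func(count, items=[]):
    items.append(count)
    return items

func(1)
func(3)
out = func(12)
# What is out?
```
[1, 3, 12]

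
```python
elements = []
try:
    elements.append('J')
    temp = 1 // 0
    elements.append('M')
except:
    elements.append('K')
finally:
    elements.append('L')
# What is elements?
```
['J', 'K', 'L']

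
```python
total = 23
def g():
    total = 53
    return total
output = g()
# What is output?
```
53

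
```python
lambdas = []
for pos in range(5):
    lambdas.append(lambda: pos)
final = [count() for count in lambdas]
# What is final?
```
[4, 4, 4, 4, 4]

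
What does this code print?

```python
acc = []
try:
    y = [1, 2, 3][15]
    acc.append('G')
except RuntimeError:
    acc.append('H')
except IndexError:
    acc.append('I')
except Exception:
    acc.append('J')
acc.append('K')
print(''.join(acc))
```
IK

IndexError matches before generic Exception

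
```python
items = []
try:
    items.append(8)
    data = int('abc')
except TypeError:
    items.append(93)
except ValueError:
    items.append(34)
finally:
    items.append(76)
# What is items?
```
[8, 34, 76]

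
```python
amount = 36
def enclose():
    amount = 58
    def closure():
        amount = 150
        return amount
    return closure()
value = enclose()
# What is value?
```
150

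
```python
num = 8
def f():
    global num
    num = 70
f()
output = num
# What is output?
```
70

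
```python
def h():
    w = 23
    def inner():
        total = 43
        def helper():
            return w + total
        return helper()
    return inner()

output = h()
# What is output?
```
66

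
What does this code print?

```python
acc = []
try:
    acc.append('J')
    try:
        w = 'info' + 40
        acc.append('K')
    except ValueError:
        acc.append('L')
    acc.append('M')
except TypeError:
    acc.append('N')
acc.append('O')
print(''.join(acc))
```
JNO

Inner handler doesn't match, propagates to outer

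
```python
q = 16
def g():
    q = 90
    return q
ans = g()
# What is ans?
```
90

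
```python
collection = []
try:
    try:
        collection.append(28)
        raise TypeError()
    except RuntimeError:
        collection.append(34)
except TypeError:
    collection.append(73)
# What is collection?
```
[28, 73]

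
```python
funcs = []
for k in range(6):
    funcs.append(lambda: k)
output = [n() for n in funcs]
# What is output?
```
[5, 5, 5, 5, 5, 5]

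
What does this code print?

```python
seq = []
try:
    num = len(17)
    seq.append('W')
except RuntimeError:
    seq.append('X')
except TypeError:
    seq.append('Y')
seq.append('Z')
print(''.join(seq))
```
YZ

TypeError is caught by its specific handler, not RuntimeError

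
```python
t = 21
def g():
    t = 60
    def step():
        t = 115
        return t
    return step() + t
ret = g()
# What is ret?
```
175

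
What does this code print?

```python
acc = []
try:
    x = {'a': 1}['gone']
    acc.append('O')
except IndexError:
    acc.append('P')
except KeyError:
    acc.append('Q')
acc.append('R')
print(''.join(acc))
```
QR

KeyError is caught by its specific handler, not IndexError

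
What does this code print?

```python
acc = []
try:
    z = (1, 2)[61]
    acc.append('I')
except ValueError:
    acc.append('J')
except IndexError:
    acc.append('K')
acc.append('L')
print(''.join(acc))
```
KL

IndexError is caught by its specific handler, not ValueError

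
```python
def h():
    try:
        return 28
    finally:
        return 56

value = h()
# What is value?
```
56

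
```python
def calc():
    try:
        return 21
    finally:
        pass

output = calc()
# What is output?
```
21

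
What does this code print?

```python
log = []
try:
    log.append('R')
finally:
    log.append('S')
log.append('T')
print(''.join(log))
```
RST

try/finally without except, no exception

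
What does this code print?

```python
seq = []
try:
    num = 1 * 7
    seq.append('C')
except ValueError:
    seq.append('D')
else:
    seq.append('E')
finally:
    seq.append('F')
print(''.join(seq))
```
CEF

else runs before finally when no exception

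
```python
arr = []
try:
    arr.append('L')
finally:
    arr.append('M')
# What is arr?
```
['L', 'M']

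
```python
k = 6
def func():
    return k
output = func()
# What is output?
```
6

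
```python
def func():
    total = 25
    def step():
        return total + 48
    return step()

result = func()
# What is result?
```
73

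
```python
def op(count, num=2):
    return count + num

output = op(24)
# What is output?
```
26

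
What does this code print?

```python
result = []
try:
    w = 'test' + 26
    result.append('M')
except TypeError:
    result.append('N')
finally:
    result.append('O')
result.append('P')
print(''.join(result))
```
NOP

finally always runs, even after exception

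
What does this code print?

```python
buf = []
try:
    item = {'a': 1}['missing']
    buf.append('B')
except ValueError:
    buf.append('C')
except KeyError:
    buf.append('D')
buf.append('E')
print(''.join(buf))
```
DE

KeyError is caught by its specific handler, not ValueError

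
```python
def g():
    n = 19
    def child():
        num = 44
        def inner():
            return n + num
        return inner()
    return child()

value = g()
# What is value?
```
63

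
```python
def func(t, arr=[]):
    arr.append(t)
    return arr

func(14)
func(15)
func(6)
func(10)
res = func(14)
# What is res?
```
[14, 15, 6, 10, 14]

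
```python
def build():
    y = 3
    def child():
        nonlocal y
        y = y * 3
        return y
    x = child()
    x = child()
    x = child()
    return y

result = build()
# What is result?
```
81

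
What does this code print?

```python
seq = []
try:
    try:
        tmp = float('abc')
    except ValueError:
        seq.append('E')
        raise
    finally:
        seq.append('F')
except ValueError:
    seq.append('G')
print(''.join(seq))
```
EFG

finally runs before re-raised exception propagates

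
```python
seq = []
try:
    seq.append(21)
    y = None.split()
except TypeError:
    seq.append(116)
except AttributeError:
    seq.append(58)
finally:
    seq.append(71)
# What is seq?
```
[21, 58, 71]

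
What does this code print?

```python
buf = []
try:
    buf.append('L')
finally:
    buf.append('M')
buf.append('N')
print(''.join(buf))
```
LMN

try/finally without except, no exception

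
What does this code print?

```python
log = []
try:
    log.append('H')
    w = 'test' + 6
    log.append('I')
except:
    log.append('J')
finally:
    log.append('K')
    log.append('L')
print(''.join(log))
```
HJKL

Code before exception runs, then except, then all of finally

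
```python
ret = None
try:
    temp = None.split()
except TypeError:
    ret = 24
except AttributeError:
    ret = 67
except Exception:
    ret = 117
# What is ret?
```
67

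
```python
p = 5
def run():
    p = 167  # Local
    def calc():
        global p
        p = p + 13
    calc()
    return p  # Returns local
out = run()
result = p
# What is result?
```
18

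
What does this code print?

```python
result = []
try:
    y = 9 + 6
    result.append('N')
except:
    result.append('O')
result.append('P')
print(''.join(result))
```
NP

No exception, try block completes normally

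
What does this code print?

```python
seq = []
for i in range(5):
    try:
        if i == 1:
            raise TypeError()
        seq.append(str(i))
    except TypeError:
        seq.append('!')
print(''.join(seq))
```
0!234

Exception on i=1 caught, loop continues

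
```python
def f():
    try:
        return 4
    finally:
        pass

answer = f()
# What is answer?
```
4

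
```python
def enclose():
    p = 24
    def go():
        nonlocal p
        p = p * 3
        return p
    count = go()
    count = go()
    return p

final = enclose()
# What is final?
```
216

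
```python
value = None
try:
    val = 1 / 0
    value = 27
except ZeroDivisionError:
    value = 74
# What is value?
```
74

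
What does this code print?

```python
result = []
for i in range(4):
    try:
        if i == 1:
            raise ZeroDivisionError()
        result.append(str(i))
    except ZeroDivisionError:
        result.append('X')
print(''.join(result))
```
0X23

Exception on i=1 caught, loop continues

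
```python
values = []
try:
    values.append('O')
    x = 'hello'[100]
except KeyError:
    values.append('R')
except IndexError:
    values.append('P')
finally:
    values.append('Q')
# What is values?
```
['O', 'P', 'Q']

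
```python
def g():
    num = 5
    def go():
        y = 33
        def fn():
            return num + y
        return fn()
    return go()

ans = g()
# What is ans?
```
38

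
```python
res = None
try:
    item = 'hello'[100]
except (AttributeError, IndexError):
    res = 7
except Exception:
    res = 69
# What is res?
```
7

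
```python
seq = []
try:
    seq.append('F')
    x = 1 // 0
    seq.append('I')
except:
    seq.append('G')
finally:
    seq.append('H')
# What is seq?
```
['F', 'G', 'H']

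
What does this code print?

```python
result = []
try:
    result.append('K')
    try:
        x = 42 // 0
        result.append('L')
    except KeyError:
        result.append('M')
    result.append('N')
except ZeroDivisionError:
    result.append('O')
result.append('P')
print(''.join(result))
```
KOP

Inner handler doesn't match, propagates to outer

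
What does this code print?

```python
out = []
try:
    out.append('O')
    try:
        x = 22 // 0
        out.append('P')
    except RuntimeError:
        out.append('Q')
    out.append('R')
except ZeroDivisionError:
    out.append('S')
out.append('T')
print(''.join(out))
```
OST

Inner handler doesn't match, propagates to outer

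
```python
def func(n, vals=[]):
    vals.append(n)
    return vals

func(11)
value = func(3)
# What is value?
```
[11, 3]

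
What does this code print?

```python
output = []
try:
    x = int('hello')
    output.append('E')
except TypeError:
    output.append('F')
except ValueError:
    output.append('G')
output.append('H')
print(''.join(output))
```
GH

ValueError is caught by its specific handler, not TypeError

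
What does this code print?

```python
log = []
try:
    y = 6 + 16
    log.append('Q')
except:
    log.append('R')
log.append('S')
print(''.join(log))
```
QS

No exception, try block completes normally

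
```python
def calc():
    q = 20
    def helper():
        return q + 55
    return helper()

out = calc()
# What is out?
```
75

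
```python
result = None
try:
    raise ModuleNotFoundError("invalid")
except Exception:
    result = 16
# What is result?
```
16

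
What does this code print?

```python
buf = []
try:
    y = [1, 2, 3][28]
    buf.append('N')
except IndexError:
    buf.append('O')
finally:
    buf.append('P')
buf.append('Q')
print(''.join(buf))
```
OPQ

finally always runs, even after exception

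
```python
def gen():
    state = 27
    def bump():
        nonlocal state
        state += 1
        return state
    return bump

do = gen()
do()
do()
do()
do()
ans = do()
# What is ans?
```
32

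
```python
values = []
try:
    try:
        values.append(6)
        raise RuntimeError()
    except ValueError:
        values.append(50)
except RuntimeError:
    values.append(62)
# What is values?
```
[6, 62]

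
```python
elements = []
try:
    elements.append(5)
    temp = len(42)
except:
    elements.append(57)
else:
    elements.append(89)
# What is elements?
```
[5, 57]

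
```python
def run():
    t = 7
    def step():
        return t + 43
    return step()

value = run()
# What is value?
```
50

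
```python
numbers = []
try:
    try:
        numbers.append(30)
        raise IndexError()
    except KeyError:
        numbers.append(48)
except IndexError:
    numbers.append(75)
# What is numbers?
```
[30, 75]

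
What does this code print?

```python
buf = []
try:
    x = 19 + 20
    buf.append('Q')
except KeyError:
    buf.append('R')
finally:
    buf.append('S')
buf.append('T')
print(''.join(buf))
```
QST

finally runs after normal execution too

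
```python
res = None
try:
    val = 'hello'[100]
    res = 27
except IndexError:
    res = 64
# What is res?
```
64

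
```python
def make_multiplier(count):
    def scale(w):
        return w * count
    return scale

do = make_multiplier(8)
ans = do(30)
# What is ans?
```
240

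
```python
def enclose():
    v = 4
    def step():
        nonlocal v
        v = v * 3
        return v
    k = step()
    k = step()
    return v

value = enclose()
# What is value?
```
36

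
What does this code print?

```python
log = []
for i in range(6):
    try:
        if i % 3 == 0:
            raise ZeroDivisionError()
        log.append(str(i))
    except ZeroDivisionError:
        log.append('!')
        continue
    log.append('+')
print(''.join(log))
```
!1+2+!4+5+

continue in except skips rest of loop body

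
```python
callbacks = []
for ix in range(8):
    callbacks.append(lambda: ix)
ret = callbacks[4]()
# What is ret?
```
7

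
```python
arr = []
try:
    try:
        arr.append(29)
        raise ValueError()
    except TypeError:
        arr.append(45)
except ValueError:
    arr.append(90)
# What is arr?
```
[29, 90]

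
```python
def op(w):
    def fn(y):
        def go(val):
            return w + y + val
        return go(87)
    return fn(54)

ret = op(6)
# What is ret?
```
147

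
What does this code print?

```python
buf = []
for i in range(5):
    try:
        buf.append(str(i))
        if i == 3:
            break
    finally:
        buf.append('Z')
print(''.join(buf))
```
0Z1Z2Z3Z

finally runs even when breaking out of loop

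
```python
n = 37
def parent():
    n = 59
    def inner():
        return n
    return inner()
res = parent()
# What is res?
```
59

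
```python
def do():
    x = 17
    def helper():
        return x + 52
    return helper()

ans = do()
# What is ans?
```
69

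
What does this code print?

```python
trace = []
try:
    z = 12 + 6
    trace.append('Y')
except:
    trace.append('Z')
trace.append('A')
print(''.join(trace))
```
YA

No exception, try block completes normally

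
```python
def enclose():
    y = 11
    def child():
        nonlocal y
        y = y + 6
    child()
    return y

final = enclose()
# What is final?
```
17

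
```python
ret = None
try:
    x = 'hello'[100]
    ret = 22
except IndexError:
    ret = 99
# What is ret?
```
99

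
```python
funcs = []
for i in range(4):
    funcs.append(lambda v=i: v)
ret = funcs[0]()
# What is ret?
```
0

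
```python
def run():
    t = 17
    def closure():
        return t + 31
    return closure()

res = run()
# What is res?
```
48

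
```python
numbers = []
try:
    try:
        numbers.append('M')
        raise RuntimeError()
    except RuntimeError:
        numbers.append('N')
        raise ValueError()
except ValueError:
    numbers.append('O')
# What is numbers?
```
['M', 'N', 'O']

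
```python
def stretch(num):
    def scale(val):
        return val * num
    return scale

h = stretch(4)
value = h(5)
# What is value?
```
20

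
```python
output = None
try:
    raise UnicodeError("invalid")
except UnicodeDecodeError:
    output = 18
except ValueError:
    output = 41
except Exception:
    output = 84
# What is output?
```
41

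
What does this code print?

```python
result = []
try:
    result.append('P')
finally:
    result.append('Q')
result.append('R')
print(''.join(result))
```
PQR

try/finally without except, no exception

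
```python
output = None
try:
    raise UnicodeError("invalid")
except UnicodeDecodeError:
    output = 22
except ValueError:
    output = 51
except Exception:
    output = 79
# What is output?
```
51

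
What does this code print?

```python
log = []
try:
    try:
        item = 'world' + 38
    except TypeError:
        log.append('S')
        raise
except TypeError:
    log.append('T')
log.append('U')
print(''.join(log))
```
STU

raise without argument re-raises current exception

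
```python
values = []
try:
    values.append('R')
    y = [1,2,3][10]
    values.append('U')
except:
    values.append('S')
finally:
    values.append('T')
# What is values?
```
['R', 'S', 'T']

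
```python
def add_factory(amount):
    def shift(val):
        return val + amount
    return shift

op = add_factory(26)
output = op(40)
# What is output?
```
66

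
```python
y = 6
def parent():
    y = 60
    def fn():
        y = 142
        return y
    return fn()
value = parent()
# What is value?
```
142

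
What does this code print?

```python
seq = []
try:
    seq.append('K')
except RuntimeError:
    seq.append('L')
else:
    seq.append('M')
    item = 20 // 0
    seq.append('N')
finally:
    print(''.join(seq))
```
KM

Try succeeds, else appends 'M', ZeroDivisionError in else is uncaught, finally prints before exception propagates ('N' never appended)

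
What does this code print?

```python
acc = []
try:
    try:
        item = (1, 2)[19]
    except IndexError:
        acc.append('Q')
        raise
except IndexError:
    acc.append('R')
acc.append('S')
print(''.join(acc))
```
QRS

raise without argument re-raises current exception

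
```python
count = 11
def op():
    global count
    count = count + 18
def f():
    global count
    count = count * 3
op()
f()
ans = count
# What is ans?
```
87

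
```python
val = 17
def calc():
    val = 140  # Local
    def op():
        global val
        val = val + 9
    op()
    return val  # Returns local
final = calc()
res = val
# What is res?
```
26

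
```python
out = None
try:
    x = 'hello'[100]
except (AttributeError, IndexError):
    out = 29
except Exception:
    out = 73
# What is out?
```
29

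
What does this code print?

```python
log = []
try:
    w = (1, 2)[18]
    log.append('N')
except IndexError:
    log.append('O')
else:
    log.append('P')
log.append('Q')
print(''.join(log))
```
OQ

else block skipped when exception is caught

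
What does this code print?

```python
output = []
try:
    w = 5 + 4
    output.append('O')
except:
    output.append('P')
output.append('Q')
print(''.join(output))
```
OQ

No exception, try block completes normally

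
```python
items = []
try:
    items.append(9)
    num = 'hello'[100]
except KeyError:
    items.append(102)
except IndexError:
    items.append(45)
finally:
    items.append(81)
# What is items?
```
[9, 45, 81]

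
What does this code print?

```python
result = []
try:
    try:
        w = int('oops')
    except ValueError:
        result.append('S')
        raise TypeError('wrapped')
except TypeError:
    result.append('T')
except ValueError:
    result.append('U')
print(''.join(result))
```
ST

New TypeError raised, caught by outer TypeError handler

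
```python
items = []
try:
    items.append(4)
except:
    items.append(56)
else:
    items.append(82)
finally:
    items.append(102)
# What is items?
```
[4, 82, 102]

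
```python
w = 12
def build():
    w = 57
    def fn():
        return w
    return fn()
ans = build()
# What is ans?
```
57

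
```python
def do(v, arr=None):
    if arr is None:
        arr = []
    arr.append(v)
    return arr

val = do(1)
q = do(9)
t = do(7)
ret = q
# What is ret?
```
[9]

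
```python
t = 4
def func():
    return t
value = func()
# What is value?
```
4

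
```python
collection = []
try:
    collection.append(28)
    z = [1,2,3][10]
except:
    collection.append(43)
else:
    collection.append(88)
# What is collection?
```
[28, 43]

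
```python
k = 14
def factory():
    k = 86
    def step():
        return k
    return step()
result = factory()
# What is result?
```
86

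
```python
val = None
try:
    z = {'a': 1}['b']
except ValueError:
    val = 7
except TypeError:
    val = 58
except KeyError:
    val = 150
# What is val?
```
150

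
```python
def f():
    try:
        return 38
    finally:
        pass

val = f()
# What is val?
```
38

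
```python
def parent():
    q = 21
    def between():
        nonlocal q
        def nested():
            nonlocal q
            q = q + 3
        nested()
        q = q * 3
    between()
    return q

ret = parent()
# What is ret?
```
72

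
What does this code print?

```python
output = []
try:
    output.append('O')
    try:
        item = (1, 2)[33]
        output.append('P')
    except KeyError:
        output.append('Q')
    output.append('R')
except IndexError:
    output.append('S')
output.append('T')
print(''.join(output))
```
OST

Inner handler doesn't match, propagates to outer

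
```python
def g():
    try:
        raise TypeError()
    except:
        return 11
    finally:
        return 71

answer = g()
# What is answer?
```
71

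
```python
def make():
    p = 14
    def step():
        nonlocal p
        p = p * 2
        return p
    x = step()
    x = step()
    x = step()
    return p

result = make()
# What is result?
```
112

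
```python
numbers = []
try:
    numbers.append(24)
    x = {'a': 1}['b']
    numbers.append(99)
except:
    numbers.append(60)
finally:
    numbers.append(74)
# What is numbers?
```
[24, 60, 74]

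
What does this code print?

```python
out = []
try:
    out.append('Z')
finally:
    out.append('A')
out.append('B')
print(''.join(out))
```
ZAB

try/finally without except, no exception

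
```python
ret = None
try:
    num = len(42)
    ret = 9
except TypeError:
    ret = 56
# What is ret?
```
56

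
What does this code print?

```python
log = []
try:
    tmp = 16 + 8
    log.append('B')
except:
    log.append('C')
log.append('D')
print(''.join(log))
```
BD

No exception, try block completes normally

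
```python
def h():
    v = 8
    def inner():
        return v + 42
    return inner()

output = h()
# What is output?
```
50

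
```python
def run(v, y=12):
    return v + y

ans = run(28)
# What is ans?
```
40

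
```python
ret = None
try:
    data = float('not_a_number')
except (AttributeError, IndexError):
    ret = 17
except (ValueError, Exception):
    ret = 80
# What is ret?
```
80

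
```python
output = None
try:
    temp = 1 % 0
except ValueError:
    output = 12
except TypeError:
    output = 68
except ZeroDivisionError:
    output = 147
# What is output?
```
147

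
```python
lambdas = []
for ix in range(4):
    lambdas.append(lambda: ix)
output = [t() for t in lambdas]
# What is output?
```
[3, 3, 3, 3]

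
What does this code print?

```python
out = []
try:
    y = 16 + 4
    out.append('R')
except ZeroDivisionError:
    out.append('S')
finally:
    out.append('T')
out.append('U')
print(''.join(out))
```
RTU

finally runs after normal execution too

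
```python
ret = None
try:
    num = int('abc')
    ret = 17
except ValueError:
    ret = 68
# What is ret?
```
68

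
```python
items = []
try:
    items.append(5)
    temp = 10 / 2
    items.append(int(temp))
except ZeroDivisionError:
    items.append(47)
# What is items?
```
[5, 5]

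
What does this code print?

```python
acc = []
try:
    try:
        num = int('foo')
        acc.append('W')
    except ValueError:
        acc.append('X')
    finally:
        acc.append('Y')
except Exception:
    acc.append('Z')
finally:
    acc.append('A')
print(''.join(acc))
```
XYA

Both finally blocks run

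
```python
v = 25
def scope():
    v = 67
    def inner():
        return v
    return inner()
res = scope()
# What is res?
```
67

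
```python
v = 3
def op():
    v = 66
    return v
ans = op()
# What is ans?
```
66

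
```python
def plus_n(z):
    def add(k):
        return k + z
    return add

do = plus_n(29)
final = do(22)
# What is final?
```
51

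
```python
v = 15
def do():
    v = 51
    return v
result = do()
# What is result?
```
51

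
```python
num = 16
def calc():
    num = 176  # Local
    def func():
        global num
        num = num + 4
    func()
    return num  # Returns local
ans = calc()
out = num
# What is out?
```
20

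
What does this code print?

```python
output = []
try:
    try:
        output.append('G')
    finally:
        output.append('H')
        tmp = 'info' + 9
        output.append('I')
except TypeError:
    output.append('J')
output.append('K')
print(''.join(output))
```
GHJK

Exception in inner finally caught by outer except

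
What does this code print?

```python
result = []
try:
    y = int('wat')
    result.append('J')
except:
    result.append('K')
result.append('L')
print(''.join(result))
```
KL

Exception raised in try, caught by bare except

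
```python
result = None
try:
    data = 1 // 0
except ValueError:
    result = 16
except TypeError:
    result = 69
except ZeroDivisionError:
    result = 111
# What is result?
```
111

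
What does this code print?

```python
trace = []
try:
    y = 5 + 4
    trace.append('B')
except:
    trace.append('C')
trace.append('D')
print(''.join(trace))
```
BD

No exception, try block completes normally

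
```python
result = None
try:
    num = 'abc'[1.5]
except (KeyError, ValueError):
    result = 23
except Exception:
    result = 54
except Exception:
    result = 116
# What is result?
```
54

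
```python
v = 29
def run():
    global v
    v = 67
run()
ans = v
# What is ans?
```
67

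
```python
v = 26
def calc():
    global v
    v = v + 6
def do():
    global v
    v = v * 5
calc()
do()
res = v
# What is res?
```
160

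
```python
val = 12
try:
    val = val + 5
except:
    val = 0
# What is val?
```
17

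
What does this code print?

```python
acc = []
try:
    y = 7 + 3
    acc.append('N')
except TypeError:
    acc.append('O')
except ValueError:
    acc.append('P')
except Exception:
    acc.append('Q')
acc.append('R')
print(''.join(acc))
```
NR

No exception, try block completes normally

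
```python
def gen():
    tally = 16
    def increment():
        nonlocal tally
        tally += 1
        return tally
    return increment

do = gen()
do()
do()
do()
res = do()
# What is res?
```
20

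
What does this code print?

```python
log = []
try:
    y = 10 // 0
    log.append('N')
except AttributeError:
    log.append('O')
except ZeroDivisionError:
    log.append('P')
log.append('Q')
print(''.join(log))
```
PQ

ZeroDivisionError is caught by its specific handler, not AttributeError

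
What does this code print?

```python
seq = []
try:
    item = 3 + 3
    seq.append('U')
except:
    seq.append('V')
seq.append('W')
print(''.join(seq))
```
UW

No exception, try block completes normally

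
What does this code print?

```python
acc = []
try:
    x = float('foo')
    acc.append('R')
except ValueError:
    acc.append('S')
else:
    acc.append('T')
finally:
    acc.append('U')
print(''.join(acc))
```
SU

Exception: except runs, else skipped, finally runs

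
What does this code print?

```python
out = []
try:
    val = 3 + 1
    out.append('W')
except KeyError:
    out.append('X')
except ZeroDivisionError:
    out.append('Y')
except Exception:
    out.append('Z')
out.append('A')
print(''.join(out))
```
WA

No exception, try block completes normally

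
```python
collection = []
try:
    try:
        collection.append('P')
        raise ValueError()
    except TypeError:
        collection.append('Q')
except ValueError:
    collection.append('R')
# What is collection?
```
['P', 'R']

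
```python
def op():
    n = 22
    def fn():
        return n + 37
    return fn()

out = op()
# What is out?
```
59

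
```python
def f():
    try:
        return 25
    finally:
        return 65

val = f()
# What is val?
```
65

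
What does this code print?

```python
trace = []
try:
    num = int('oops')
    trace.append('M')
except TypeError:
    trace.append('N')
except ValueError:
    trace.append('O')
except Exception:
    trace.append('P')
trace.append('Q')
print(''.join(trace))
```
OQ

ValueError matches before generic Exception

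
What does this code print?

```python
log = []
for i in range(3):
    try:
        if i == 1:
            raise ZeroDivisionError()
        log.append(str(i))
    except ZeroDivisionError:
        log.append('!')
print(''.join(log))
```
0!2

Exception on i=1 caught, loop continues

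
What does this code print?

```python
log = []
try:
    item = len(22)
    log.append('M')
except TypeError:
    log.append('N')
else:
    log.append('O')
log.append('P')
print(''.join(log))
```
NP

else block skipped when exception is caught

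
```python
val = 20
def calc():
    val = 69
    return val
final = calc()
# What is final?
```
69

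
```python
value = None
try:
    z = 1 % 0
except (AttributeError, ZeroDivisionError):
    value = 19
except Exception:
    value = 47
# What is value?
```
19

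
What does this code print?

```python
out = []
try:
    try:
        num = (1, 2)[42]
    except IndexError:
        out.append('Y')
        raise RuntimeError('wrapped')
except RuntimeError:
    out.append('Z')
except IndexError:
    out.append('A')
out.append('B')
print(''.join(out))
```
YZB

RuntimeError raised and caught, original IndexError not re-raised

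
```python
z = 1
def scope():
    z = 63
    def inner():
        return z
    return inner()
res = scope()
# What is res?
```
63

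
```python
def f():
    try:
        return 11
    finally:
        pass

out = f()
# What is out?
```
11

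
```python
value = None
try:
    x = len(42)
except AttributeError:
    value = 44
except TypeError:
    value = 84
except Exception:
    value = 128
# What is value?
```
84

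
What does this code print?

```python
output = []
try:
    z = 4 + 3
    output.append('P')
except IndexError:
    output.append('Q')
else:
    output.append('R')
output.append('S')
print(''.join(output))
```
PRS

else block runs when no exception occurs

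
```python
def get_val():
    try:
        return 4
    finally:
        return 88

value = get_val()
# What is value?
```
88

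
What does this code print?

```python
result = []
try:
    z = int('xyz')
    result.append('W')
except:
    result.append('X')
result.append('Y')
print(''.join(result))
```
XY

Exception raised in try, caught by bare except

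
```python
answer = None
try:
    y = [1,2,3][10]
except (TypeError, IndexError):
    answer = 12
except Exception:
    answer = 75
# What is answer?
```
12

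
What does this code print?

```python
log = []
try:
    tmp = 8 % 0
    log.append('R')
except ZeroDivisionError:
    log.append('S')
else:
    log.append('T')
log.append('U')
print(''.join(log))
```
SU

else block skipped when exception is caught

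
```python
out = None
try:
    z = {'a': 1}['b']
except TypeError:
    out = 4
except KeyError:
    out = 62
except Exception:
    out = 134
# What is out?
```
62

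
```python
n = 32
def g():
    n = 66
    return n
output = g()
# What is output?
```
66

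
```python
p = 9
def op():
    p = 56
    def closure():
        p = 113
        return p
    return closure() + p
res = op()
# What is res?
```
169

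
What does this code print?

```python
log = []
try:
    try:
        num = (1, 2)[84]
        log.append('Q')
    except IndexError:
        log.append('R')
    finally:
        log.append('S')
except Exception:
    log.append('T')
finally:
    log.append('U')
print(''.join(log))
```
RSU

Both finally blocks run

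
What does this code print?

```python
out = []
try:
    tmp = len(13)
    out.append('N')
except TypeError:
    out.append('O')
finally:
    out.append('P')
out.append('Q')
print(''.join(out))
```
OPQ

finally always runs, even after exception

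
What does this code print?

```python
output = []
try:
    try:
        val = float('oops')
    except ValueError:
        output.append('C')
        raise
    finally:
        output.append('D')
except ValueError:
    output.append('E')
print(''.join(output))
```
CDE

finally runs before re-raised exception propagates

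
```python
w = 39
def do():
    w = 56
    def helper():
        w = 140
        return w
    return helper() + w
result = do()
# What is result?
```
196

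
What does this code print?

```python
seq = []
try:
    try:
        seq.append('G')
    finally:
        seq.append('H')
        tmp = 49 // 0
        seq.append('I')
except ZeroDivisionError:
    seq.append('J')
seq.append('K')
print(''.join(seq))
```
GHJK

Exception in inner finally caught by outer except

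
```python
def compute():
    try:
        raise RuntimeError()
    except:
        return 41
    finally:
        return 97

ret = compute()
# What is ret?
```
97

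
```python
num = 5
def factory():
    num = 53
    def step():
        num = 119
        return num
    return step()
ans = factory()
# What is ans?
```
119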